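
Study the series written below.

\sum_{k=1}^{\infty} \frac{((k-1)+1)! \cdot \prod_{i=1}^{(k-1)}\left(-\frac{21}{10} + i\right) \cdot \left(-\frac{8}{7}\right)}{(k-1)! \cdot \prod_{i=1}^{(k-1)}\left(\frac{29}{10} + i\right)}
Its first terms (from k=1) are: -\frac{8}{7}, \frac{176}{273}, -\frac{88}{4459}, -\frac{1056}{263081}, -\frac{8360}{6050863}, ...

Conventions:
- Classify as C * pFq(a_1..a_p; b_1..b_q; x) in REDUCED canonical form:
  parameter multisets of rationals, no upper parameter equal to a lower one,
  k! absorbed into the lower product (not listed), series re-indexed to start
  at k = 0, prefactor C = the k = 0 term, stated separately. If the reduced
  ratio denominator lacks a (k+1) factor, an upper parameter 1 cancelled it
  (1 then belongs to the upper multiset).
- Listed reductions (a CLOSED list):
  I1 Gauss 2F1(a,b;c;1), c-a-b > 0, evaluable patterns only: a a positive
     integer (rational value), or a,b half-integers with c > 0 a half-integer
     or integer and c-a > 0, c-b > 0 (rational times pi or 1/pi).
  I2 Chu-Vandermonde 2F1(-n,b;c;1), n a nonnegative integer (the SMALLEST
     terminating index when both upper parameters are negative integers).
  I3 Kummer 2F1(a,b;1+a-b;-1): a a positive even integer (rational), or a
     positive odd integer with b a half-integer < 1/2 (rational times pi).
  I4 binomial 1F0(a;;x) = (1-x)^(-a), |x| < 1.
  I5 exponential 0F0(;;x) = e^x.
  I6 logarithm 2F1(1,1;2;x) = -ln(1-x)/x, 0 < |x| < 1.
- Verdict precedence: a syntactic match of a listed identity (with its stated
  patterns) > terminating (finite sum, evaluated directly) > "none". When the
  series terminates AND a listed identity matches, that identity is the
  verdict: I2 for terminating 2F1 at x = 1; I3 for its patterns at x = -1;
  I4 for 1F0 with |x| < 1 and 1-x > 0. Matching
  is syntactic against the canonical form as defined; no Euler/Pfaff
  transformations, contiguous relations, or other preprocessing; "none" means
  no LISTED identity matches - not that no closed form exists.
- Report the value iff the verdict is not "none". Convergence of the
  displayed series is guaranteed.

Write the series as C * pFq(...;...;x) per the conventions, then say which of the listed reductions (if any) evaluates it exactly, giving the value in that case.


The tell: x = 1 and the factorial ratio (C = -8/7, x = 1) (k+a-1)!/(a-1)! is a rising factorial (a)_k.
Term ratio: r(k) = 1 * (k-\frac{11}{10}) (k+2) / [(k+\frac{39}{10}) (k+1)] ; factor over Q: parameters, x = 1, and C = -\frac{8}{7}.

x = 1 here; the reduced form reads 2F1, upper {-\frac{11}{10}, 2}, lower {\frac{39}{10}}, C = -\frac{8}{7}. Verdict: this is the Gauss summation I1 (x = 1: the Gamma ratio telescopes since c-a-b = 3 > 0 and a = 2 in Z>0). Exact value: -\frac{551}{1050}.


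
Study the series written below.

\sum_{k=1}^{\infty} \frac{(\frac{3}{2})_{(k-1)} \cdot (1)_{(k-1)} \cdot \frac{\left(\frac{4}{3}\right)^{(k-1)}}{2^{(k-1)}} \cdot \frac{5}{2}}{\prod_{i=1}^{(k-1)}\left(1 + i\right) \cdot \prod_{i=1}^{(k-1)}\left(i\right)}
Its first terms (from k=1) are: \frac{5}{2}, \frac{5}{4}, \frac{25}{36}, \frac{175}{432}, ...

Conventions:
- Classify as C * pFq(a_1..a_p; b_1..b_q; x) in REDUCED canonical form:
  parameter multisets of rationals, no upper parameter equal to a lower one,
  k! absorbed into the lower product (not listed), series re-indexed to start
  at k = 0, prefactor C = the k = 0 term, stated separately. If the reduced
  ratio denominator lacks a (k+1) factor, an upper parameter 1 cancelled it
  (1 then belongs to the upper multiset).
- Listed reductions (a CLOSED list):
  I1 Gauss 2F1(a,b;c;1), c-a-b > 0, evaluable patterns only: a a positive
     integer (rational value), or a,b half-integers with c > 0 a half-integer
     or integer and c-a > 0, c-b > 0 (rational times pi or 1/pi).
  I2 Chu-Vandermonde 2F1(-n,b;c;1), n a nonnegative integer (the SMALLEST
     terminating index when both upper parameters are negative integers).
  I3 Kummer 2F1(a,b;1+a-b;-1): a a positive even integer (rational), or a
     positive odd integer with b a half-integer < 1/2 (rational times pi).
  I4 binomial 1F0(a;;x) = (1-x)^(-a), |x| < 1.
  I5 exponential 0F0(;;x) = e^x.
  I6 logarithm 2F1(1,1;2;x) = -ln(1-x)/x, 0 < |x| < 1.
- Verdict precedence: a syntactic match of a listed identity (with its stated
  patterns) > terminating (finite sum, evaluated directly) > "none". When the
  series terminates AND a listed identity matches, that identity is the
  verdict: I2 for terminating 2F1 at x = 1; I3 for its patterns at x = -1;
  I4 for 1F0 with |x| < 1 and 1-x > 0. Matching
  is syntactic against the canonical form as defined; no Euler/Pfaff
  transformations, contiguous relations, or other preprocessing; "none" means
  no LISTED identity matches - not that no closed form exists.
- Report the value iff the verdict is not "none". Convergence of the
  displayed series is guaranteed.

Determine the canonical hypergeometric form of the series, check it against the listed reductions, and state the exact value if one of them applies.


This is \frac{5}{2} * 2F1(1, \frac{3}{2}; 2; \frac{2}{3}) in reduced canonical form. Verdict: none - at argument \frac{2}{3} the multisets {1, \frac{3}{2}} ; {2} match no listed identity.

Key step: t_0 = \frac{5}{2} here, and the lower running product (prefactor 5/2) is a rising factorial.
Adjacent-term ratio: r(k) = \frac{2}{3} * (k+1) (k+\frac{3}{2}) / [(k+2) (k+1)] - poly over poly, x = \frac{2}{3} from leading terms; C = \frac{5}{2} at k = 0.


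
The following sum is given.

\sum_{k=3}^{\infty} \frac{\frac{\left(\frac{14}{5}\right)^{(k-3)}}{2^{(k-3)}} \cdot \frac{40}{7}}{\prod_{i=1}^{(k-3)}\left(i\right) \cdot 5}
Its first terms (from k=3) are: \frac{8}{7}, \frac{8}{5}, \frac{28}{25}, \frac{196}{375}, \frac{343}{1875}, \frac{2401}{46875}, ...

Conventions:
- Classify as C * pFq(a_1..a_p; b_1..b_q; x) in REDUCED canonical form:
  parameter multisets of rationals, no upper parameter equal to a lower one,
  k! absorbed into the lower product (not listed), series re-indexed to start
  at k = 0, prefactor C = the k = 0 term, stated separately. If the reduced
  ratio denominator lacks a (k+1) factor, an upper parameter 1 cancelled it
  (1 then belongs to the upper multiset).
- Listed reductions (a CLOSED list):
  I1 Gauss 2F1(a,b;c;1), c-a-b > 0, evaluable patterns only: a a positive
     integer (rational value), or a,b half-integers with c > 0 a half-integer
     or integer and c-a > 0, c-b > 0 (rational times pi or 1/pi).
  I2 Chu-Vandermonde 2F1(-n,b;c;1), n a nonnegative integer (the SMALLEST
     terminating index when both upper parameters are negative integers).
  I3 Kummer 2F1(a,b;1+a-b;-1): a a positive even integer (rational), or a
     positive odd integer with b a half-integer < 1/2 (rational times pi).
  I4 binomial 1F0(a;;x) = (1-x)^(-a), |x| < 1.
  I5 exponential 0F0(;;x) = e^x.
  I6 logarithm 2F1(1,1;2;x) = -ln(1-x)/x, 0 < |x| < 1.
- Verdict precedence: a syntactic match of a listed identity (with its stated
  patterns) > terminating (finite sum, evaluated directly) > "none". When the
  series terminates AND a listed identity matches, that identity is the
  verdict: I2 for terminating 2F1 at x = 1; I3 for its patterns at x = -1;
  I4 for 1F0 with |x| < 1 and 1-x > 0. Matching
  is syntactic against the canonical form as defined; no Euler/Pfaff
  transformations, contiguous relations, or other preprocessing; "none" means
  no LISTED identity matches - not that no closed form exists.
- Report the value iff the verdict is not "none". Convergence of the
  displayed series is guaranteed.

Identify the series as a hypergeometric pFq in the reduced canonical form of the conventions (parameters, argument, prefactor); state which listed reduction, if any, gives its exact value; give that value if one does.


Classification (C = \frac{8}{7}): 0F0 with upper {-}, lower {-}, argument x = \frac{7}{5}. Verdict at x = \frac{7}{5}: the exponential series (I5) matches (the 0F0 exponential series at x = \frac{7}{5}). Sum: \frac{8}{7} \cdot e^{\frac{7}{5}}.

Structural cue: t_0 = \frac{8}{7} here, and the two k-th powers (prefactor 8/7) combine into one argument.
Consecutive-term ratio: r(k) = \frac{7}{5} * 1 / [(k+1)] - rational; roots negated = parameters, x = \frac{7}{5}, C = \frac{8}{7}.


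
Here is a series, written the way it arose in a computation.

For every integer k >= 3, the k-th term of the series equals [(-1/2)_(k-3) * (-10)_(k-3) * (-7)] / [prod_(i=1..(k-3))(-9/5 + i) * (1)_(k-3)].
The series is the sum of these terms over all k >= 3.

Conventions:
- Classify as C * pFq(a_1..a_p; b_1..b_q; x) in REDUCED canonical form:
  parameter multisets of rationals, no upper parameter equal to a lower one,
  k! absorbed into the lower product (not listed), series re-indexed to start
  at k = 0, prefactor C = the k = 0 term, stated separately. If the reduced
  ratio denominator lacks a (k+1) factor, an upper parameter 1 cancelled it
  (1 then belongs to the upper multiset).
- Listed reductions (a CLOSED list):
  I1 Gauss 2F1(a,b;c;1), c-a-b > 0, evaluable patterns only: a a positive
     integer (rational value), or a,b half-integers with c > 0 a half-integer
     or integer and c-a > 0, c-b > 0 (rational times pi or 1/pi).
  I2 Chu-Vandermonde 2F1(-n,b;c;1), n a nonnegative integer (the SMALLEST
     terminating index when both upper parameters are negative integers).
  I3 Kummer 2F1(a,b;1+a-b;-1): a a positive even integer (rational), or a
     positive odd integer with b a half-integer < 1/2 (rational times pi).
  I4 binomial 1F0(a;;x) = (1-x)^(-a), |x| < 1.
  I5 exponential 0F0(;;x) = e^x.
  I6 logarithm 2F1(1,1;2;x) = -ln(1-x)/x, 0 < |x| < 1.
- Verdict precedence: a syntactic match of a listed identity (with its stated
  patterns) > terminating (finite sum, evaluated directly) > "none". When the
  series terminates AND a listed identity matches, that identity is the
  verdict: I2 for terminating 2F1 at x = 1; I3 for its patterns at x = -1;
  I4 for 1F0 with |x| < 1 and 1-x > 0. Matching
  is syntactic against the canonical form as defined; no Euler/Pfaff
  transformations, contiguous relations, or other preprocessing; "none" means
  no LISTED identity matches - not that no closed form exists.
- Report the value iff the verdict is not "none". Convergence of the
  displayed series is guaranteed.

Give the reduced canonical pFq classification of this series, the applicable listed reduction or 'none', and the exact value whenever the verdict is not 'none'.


With C = -7: the canonical form is 2F1(-10, -1/2; -4/5; 1). Verdict: Chu-Vandermonde (I2) matches (terminating 2F1 at x = 1 with n = 10, b = -1/2, c = -4/5). Value: -481297376511/17325621248.

Key step: from the first term -7: (1)_k (prefactor -7) is k! itself.
Ratio: r(k) = 1 * (k-10) (k-1/2) / [(k-4/5) (k+1)] - rational in k, leading ratio 1; with t_0 = -7, classification follows.


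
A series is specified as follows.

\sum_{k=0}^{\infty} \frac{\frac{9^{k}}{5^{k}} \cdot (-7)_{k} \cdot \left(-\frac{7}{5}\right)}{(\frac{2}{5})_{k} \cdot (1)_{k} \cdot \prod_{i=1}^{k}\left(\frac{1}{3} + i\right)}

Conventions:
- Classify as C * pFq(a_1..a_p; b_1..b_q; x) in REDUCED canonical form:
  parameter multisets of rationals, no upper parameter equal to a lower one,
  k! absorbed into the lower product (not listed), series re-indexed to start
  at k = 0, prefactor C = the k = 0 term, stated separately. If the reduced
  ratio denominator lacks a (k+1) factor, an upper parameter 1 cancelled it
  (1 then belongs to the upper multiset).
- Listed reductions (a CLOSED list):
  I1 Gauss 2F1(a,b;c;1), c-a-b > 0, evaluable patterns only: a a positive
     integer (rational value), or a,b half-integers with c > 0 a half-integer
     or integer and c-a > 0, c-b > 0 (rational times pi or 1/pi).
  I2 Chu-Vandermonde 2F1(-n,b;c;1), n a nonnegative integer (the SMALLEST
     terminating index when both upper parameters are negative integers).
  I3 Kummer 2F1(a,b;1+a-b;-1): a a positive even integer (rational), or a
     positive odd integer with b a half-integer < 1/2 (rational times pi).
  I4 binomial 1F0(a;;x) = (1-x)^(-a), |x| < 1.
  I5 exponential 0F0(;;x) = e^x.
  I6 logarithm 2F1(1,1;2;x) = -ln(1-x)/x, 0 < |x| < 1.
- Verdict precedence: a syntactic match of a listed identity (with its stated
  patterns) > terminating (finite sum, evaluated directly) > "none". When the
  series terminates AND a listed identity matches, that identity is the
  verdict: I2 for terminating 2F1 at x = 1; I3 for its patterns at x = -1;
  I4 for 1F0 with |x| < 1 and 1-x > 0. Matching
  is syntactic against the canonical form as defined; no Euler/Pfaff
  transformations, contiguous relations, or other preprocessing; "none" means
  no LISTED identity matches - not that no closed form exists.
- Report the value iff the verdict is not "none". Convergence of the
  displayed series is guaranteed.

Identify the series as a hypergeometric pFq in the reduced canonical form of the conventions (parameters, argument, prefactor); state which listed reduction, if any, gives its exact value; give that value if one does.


The series (x = \frac{9}{5}) is 1F2: upper {-7}, lower {\frac{2}{5}, \frac{4}{3}}, prefactor -\frac{7}{5}. Verdict: terminating (-7 upstairs). 8 nonzero terms in all; added directly. Its exact value is -\frac{11394250531033}{2330822574080}.

Key step: with t_0 = -\frac{7}{5}, the lower running product (C = -7/5, x = 9/5) is a rising factorial.
Ratio: r(k) = \frac{9}{5} * (k-7) / [(k+\frac{2}{5}) (k+\frac{4}{3}) (k+1)] - poly over poly, x = \frac{9}{5} from leading terms; C = -\frac{7}{5} at k = 0.


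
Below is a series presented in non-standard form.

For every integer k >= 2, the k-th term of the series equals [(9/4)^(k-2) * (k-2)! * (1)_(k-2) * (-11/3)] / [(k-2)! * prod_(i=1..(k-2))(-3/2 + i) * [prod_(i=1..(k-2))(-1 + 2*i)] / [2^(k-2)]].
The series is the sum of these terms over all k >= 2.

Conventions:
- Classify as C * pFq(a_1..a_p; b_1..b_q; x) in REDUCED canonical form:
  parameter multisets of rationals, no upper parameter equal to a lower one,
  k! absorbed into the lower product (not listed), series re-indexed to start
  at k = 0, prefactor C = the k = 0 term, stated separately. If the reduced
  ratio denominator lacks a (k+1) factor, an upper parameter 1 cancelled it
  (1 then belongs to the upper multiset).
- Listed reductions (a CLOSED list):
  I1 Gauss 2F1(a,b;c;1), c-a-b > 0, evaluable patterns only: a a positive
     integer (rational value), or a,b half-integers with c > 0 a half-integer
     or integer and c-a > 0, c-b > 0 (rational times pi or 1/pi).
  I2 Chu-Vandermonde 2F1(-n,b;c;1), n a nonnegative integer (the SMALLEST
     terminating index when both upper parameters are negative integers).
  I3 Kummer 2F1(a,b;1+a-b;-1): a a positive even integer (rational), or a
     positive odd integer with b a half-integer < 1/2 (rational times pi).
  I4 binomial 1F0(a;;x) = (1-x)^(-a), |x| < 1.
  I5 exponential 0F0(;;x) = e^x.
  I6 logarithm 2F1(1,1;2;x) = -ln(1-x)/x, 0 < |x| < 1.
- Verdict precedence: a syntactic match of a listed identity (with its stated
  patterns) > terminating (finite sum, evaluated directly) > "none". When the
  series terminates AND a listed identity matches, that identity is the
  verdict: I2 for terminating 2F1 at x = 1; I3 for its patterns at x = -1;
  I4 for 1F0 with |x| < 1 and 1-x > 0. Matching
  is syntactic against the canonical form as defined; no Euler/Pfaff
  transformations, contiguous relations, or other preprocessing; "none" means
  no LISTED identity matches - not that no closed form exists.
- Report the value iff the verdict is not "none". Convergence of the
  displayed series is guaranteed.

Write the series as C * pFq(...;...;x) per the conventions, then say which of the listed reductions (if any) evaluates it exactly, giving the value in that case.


x = 9/4 here; the reduced form reads 2F2, upper {1, 1}, lower {-1/2, 1/2}, C = -11/3. Verdict: none. Every listed pattern misses the 2F2 form at 9/4, upper {1, 1}.

First insight: t_0 being -11/3, the lower running product (C = -11/3) is a rising factorial.
Consecutive-term ratio: r(k) = (9/4) * (k+1) (k+1) / [(k-1/2) (k+1/2) (k+1)] ; factor over Q: parameters, x = (9/4), and C = -11/3.


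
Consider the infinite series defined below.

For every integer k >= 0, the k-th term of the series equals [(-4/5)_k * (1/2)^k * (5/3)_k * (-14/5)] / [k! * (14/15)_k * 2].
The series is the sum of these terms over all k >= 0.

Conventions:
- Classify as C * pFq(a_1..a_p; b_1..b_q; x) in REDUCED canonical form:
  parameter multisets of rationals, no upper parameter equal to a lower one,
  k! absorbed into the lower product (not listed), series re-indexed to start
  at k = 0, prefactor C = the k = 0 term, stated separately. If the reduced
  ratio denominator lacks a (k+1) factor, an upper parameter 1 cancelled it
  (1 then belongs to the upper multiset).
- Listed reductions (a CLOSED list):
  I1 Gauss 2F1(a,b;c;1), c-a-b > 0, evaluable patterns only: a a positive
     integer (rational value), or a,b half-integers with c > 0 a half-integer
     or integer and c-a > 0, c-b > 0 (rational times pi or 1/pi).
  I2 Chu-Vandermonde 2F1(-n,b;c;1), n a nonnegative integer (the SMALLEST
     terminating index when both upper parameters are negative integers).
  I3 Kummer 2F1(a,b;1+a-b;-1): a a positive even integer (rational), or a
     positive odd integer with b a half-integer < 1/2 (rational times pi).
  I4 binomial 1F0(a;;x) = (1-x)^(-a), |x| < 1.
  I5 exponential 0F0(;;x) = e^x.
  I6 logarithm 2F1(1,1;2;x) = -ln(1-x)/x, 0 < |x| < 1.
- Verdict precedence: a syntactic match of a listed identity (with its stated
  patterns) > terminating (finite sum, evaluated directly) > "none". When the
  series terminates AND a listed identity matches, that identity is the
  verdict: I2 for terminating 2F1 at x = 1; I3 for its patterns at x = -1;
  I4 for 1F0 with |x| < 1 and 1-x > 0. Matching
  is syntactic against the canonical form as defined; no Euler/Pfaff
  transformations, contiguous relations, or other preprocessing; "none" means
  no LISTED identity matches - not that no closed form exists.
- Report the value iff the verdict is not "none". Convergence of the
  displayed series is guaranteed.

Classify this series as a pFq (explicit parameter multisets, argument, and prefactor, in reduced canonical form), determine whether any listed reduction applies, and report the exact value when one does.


Classification (C = -7/5): 2F1 with upper {-4/5, 5/3}, lower {14/15}, argument x = 1/2. Verdict: no listed reduction: x = 1/2 and upper {-4/5, 5/3} fail every I1-I6 pattern.

First insight: x = (1/2) and the constant factors (prefactor -7/5) combine into one prefactor.
Ratio: r(k) = (1/2) * (k-4/5) (k+5/3) / [(k+14/15) (k+1)] - rational in k, leading ratio (1/2); with t_0 = -7/5, classification follows.


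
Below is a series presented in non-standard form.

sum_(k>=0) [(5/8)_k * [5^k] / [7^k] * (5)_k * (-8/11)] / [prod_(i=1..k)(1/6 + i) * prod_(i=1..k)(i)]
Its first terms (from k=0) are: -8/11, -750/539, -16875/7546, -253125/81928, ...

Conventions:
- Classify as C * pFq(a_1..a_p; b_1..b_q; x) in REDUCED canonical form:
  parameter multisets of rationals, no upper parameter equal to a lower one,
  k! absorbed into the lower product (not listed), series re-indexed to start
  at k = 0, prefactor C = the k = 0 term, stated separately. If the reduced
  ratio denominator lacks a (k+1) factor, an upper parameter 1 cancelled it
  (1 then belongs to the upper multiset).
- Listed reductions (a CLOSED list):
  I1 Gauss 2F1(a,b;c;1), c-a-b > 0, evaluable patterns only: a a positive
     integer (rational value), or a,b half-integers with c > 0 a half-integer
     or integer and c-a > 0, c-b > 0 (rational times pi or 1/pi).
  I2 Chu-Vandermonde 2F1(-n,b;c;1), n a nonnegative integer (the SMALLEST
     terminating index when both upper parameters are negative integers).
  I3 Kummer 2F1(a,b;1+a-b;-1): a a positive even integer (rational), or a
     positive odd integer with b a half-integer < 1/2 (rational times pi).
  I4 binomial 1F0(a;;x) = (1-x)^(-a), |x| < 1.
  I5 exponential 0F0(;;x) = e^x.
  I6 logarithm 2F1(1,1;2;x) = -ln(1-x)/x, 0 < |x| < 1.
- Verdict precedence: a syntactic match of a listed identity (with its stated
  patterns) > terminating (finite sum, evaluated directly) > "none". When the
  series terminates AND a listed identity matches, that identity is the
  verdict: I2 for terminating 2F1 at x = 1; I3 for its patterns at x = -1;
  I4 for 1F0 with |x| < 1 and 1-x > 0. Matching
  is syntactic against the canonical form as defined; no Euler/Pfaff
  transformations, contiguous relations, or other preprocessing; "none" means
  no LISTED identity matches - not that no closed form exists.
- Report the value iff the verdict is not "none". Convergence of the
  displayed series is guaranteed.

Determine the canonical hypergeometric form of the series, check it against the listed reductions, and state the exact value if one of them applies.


At argument 5/7: a 2F1 with upper {5/8, 5}, lower {7/6}, scaled by C = -8/11. Verdict: none - at argument 5/7 the multisets {5/8, 5} ; {7/6} match no listed identity.

Key observation: with t_0 = -8/11, the product of the first k integers (C = -8/11, x = 5/7) is k!.
Term ratio: r(k) = (5/7) * (k+5/8) (k+5) / [(k+7/6) (k+1)] ; factor over Q: parameters, x = (5/7), and C = -8/11.


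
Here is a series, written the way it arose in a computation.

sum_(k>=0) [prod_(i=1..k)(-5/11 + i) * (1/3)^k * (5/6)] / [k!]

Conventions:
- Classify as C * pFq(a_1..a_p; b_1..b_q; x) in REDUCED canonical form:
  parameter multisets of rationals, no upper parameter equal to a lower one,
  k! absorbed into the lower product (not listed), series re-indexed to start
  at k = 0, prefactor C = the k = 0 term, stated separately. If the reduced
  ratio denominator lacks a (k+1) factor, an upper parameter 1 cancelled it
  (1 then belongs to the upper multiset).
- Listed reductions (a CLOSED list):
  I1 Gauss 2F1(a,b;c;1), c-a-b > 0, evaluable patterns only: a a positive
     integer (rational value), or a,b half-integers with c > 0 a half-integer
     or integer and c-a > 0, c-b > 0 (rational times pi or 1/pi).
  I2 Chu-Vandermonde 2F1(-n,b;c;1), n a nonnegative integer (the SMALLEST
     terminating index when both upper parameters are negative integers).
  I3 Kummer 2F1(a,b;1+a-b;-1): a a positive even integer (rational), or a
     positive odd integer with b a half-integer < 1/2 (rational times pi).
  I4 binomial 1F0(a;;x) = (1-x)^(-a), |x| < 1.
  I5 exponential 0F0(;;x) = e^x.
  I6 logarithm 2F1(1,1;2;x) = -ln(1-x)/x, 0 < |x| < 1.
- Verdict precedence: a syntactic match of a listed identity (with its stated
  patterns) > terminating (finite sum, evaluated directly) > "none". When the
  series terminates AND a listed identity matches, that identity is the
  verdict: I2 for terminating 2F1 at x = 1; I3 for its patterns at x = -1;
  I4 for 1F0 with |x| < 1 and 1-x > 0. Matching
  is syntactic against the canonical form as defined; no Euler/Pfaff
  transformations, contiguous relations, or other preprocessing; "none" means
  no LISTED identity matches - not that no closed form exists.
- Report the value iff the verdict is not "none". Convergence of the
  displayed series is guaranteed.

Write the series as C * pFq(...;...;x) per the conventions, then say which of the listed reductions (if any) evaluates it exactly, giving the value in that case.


With C = 5/6: the canonical form is 1F0(6/11; -; 1/3). Verdict: this is the binomial series (I4) (the 1F0 binomial series: exponent -6/11, x = 1/3). Exact value: (5/6) * (2/3)^(-6/11).

Key observation: from the first term 5/6: the running product (prefactor 5/6) telescopes to a rising factorial.
Adjacent-term ratio: r(k) = (1/3) * (k+6/11) / [(k+1)] - rational in k, leading ratio (1/3); with t_0 = 5/6, classification follows.


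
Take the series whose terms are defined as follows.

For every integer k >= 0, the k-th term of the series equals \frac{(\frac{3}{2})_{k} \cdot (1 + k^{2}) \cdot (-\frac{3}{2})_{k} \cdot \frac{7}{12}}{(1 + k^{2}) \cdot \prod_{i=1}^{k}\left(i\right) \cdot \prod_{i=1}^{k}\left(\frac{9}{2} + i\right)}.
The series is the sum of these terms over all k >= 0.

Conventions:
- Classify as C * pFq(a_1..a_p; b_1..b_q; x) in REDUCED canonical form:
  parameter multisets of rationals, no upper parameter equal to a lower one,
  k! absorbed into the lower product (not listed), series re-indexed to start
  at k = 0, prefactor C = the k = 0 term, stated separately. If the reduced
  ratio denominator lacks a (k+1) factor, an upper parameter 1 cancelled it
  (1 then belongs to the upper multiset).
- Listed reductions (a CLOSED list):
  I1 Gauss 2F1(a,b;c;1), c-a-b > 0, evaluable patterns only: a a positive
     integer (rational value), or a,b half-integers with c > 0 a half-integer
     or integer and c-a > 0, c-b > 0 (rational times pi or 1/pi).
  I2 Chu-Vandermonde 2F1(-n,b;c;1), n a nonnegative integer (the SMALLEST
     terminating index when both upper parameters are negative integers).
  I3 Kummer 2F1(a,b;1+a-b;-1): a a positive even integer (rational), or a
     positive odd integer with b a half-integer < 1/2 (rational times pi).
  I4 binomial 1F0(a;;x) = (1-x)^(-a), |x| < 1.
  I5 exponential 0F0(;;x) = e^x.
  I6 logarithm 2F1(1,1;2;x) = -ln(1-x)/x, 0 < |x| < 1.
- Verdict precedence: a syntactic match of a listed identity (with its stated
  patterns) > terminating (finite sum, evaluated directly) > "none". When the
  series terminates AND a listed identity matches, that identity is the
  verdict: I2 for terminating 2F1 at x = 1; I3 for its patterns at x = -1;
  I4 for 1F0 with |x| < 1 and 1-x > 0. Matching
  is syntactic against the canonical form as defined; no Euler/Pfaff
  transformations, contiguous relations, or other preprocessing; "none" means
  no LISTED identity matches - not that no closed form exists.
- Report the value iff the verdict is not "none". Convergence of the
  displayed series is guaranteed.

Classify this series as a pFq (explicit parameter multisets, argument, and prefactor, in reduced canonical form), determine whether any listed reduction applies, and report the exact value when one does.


This is \frac{7}{12} * 2F1(-\frac{3}{2}, \frac{3}{2}; \frac{11}{2}; 1) in reduced canonical form. Verdict: the half-integer Gauss pattern (I1) fires (x = 1; upper {-\frac{3}{2}, \frac{3}{2}} half-integers, c = \frac{11}{2} in the evaluable pattern). Its exact value is \frac{15435}{131072} \cdot \pi.

Key step: x = 1 and the lower running product (C = 7/12, x = 1) is a rising factorial.
Step ratio: r(k) = 1 * (k-\frac{3}{2}) (k+\frac{3}{2}) / [(k+\frac{11}{2}) (k+1)] - rational; roots negated = parameters, x = 1, C = \frac{7}{12}.


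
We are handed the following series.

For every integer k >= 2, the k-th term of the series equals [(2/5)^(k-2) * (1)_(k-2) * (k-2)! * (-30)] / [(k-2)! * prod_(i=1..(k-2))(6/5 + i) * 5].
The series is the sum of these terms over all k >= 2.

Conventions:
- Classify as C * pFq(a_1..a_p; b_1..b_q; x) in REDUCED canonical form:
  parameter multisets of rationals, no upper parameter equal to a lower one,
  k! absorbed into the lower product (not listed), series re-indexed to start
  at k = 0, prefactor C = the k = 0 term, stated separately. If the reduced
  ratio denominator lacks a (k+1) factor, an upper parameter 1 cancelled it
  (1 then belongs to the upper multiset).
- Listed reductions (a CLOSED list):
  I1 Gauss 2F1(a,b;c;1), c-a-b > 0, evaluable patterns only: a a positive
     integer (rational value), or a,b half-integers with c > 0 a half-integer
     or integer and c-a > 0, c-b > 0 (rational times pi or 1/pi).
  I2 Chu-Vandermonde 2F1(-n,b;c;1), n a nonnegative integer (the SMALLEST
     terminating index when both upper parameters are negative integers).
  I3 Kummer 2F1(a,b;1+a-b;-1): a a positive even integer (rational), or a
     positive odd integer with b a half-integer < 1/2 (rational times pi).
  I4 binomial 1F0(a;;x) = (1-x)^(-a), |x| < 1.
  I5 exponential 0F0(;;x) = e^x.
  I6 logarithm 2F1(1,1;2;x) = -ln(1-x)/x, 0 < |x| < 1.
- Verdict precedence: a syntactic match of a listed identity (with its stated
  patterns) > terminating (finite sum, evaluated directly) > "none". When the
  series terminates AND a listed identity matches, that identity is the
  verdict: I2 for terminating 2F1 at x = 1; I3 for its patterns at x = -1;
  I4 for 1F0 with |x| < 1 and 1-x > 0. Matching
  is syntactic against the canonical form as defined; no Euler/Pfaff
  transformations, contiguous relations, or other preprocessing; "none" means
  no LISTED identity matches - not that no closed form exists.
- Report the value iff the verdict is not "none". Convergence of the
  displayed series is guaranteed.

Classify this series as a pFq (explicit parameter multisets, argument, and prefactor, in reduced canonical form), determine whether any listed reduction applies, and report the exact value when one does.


x = 2/5 here; the reduced form reads 2F1, upper {1, 1}, lower {11/5}, C = -6. Verdict: none - this 2F1 at x = 2/5 matches no listed pattern, and upper {1, 1} holds no stopper.

First insight: with t_0 = -6, the lower running product (C = -6, x = 2/5) is a rising factorial.
Adjacent-term ratio: r(k) = (2/5) * (k+1) (k+1) / [(k+11/5) (k+1)] - poly over poly, x = (2/5) from leading terms; C = -6 at k = 0.


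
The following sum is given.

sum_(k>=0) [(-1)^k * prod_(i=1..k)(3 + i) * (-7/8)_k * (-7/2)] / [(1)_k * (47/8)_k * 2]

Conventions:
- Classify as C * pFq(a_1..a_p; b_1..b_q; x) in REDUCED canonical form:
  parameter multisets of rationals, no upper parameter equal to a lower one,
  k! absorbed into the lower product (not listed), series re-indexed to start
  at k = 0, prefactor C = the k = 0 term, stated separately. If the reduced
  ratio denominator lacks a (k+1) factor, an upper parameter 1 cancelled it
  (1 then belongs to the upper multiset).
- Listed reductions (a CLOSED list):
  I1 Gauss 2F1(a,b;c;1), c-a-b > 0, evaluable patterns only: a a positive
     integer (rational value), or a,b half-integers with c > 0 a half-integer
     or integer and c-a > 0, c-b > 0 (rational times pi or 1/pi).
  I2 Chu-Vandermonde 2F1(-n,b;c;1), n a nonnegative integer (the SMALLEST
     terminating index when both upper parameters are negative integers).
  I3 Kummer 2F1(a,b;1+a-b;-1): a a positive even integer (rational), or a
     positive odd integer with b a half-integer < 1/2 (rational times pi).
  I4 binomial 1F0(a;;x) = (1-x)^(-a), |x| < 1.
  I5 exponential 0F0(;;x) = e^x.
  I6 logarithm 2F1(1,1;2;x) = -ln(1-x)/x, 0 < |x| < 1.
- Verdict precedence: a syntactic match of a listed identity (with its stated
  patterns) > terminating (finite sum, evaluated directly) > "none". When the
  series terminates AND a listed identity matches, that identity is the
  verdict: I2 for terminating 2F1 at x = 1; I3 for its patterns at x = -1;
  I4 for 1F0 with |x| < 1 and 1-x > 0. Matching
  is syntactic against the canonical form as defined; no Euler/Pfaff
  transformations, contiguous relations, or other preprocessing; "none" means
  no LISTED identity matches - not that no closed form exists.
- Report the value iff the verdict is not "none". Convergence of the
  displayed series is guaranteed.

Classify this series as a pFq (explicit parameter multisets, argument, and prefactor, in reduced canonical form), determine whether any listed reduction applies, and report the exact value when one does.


Key observation: with t_0 = -7/4, the running product (C = -7/4) telescopes to a rising factorial.
Consecutive-term ratio: r(k) = (-1) * (k-7/8) (k+4) / [(k+47/8) (k+1)] ; factor over Q: parameters, x = (-1), and C = -7/4.

The series (x = -1) is 2F1: upper {-7/8, 4}, lower {47/8}, prefactor -7/4. Verdict: the Kummer evaluation I3 fires (x = -1; c = 47/8 equals 1+a-b for upper {-7/8, 4}: listed pattern). Exact value: -2821/1024.


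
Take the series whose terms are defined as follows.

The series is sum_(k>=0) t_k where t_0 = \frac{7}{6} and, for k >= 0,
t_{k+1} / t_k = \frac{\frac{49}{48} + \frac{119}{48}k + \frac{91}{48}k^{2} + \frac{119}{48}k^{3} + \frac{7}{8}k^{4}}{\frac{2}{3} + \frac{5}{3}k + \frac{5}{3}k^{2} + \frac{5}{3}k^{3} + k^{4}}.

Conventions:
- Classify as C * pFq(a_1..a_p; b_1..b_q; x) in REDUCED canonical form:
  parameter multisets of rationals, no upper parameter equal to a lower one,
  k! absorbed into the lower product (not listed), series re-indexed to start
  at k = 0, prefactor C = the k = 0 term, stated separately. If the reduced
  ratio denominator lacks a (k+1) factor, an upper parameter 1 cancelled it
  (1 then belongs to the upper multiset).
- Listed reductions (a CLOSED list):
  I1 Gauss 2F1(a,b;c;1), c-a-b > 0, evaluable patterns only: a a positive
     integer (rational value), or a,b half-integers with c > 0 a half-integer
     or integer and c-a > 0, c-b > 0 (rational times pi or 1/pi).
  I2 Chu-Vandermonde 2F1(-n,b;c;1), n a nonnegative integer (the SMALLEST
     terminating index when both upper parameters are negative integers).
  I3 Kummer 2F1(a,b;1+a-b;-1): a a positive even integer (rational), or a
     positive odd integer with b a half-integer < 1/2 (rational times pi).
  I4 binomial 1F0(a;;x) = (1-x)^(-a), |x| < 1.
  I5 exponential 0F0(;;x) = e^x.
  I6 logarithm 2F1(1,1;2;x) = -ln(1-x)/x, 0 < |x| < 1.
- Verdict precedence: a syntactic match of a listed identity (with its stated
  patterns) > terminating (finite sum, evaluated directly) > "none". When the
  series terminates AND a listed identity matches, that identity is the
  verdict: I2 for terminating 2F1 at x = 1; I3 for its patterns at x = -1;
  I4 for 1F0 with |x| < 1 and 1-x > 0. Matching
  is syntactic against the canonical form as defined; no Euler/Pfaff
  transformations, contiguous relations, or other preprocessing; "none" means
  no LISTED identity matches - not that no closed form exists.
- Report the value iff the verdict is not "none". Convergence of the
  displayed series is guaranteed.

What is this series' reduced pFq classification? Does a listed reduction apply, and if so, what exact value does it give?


With C = \frac{7}{6}: the canonical form is 2F1(\frac{1}{2}, \frac{7}{3}; \frac{2}{3}; \frac{7}{8}). Verdict: none - this 2F1 at x = \frac{7}{8} matches no listed pattern, and upper {\frac{1}{2}, \frac{7}{3}} holds no stopper.

First insight: x = \frac{7}{8} and factor the ratio over Q (C = 7/6, x = 7/8): negated roots = parameters.
Term ratio: r(k) = \frac{7}{8} * (k+\frac{1}{2}) (k+\frac{7}{3}) / [(k+\frac{2}{3}) (k+1)] ; factor over Q: parameters, x = \frac{7}{8}, and C = \frac{7}{6}.


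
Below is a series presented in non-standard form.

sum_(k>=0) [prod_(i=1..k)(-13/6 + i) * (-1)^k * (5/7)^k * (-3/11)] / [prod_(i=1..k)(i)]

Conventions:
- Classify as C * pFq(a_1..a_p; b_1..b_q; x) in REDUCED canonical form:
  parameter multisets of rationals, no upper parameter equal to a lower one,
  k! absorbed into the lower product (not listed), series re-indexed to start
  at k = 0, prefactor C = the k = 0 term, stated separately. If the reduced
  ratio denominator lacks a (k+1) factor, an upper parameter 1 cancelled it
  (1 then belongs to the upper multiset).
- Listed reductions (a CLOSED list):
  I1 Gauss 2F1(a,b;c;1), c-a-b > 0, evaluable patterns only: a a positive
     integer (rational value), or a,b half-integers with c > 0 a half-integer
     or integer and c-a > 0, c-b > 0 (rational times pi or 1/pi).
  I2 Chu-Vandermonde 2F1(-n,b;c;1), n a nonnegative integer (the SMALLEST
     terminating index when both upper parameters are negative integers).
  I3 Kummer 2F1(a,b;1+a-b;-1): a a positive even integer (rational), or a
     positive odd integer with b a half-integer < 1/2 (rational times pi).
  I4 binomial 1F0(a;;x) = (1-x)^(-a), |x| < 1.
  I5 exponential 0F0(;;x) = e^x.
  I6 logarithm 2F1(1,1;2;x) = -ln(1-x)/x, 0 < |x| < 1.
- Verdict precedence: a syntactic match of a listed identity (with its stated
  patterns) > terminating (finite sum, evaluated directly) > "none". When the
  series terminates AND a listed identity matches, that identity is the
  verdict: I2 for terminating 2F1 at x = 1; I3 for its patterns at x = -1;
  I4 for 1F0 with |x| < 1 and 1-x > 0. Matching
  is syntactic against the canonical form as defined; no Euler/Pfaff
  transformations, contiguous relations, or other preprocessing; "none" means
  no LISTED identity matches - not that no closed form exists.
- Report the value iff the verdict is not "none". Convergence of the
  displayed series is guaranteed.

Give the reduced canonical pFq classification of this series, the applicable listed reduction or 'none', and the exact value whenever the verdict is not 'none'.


Reduced: x = -5/7, 1F0, upper = {-7/6}, lower = {-}, C = -3/11. Verdict: the binomial series (I4) matches (the 1F0 binomial series: exponent 7/6, x = -5/7). Value: (-3/11) * (12/7)^(7/6).

Key observation: from the first term -3/11: the running product (C = -3/11, x = -5/7) telescopes to a rising factorial.
Step ratio: r(k) = (-5/7) * (k-7/6) / [(k+1)] - poly over poly, x = (-5/7) from leading terms; C = -3/11 at k = 0.


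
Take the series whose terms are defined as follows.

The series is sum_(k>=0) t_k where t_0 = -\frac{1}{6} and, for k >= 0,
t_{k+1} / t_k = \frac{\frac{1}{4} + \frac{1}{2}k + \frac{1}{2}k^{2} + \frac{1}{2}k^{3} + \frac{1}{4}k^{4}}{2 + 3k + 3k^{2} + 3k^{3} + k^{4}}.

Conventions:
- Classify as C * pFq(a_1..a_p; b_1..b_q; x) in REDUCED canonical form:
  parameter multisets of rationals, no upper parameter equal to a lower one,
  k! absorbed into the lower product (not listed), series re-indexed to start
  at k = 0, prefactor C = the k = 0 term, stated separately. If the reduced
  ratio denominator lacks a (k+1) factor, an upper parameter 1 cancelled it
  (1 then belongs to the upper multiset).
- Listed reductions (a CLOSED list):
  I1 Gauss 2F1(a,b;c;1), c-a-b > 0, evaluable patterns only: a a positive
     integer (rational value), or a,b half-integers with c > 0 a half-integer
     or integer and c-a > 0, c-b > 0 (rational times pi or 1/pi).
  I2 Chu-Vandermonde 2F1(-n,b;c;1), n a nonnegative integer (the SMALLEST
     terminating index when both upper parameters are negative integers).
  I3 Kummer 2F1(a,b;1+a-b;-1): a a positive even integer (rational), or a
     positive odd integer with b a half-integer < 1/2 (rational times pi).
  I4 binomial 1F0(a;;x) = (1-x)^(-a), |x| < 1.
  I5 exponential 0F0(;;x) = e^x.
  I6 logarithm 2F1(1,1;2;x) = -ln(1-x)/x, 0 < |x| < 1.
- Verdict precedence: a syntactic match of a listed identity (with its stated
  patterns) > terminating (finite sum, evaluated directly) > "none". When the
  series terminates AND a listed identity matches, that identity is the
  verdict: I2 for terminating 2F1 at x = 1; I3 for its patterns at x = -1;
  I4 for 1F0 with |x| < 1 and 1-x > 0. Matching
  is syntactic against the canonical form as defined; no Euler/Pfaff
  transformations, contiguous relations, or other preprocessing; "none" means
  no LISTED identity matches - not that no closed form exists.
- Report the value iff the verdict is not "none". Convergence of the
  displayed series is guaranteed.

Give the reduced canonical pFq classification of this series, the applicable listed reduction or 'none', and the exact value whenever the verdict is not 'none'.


Reduced: x = \frac{1}{4}, 2F1, upper = {1, 1}, lower = {2}, C = -\frac{1}{6}. Verdict at x = \frac{1}{4}: the I6 logarithm reduction matches (the logarithm: parameters (1,1;2), x = \frac{1}{4}). Value: \frac{2}{3} \cdot \ln\left(\frac{3}{4}\right).

Key observation: t_0 being -\frac{1}{6}, cancel k^2 + 1 from the displayed ratio first; then C = -1/6.
Ratio: r(k) = \frac{1}{4} * (k+1) (k+1) / [(k+2) (k+1)] ; factor over Q: parameters, x = \frac{1}{4}, and C = -\frac{1}{6}.


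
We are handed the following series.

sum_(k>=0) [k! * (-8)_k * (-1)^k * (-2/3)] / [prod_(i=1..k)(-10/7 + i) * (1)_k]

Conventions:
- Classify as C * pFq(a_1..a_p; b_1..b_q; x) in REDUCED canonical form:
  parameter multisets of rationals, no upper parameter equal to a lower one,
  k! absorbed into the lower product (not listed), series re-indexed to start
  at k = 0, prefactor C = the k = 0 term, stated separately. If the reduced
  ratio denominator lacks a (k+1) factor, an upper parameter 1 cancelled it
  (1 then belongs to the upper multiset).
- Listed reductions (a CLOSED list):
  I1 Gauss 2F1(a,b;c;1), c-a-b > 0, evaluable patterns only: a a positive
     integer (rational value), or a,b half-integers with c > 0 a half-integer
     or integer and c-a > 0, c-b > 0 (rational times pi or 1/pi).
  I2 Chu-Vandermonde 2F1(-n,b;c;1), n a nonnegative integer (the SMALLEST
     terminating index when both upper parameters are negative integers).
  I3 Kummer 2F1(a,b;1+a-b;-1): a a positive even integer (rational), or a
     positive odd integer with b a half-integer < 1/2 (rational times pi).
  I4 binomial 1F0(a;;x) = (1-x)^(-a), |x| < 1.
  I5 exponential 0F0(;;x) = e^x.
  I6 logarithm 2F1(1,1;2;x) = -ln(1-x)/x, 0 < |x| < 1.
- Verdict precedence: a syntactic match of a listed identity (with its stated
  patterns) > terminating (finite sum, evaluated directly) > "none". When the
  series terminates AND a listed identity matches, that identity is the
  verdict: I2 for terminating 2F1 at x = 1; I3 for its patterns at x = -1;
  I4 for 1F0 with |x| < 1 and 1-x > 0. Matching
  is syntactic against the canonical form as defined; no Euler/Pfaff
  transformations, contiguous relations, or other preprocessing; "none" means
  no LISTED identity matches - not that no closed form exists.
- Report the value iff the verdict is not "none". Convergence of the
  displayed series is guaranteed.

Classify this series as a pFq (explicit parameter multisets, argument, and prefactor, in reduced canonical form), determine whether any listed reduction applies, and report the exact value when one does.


The tell: from the first term -2/3: (1)_k (C = -2/3) is k! itself.
Step ratio: r(k) = (-1) * (k-8) (k+1) / [(k-3/7) (k+1)] - rational; roots negated = parameters, x = (-1), C = -2/3.

Classification (C = -2/3): 2F1 with upper {-8, 1}, lower {-3/7}, argument x = -1. Verdict: terminating (-8 upstairs). 9 nonzero terms in all; added directly. Its exact value is 1918849148/444015.
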